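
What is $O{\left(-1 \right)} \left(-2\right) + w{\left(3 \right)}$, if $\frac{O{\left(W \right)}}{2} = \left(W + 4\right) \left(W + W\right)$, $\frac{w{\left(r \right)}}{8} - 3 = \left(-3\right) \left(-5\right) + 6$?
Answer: $216$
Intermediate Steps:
$w{\left(r \right)} = 192$ ($w{\left(r \right)} = 24 + 8 \left(\left(-3\right) \left(-5\right) + 6\right) = 24 + 8 \left(15 + 6\right) = 24 + 8 \cdot 21 = 24 + 168 = 192$)
$O{\left(W \right)} = 4 W \left(4 + W\right)$ ($O{\left(W \right)} = 2 \left(W + 4\right) \left(W + W\right) = 2 \left(4 + W\right) 2 W = 2 \cdot 2 W \left(4 + W\right) = 4 W \left(4 + W\right)$)
$O{\left(-1 \right)} \left(-2\right) + w{\left(3 \right)} = 4 \left(-1\right) \left(4 - 1\right) \left(-2\right) + 192 = 4 \left(-1\right) 3 \left(-2\right) + 192 = \left(-12\right) \left(-2\right) + 192 = 24 + 192 = 216$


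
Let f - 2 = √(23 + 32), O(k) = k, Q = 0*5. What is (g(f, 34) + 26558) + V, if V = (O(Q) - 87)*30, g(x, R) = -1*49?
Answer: 23899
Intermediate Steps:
Q = 0
f = 2 + √55 (f = 2 + √(23 + 32) = 2 + √55 ≈ 9.4162)
g(x, R) = -49
V = -2610 (V = (0 - 87)*30 = -87*30 = -2610)
(g(f, 34) + 26558) + V = (-49 + 26558) - 2610 = 26509 - 2610 = 23899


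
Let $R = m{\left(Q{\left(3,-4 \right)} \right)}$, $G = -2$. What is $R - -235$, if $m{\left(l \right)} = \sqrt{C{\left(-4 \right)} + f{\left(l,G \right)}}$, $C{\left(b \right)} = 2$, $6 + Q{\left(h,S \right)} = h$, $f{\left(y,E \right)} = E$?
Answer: $235$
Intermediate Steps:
$Q{\left(h,S \right)} = -6 + h$
$m{\left(l \right)} = 0$ ($m{\left(l \right)} = \sqrt{2 - 2} = \sqrt{0} = 0$)
$R = 0$
$R - -235 = 0 - -235 = 0 + 235 = 235$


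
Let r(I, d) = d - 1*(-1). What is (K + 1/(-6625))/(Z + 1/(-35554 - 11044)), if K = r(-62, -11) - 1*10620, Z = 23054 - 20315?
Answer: -3281605949098/845561476625 ≈ -3.8810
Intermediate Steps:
r(I, d) = 1 + d (r(I, d) = d + 1 = 1 + d)
Z = 2739
K = -10630 (K = (1 - 11) - 1*10620 = -10 - 10620 = -10630)
(K + 1/(-6625))/(Z + 1/(-35554 - 11044)) = (-10630 + 1/(-6625))/(2739 + 1/(-35554 - 11044)) = (-10630 - 1/6625)/(2739 + 1/(-46598)) = -70423751/(6625*(2739 - 1/46598)) = -70423751/(6625*127631921/46598) = -70423751/6625*46598/127631921 = -3281605949098/845561476625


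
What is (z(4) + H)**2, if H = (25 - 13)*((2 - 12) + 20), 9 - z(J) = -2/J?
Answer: 67081/4 ≈ 16770.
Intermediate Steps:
z(J) = 9 + 2/J (z(J) = 9 - (-1)*2/J = 9 - (-2)/J = 9 + 2/J)
H = 120 (H = 12*(-10 + 20) = 12*10 = 120)
(z(4) + H)**2 = ((9 + 2/4) + 120)**2 = ((9 + 2*(1/4)) + 120)**2 = ((9 + 1/2) + 120)**2 = (19/2 + 120)**2 = (259/2)**2 = 67081/4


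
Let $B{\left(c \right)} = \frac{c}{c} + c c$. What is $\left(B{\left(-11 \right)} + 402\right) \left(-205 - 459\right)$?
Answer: $-347936$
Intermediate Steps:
$B{\left(c \right)} = 1 + c^{2}$
$\left(B{\left(-11 \right)} + 402\right) \left(-205 - 459\right) = \left(\left(1 + \left(-11\right)^{2}\right) + 402\right) \left(-205 - 459\right) = \left(\left(1 + 121\right) + 402\right) \left(-664\right) = \left(122 + 402\right) \left(-664\right) = 524 \left(-664\right) = -347936$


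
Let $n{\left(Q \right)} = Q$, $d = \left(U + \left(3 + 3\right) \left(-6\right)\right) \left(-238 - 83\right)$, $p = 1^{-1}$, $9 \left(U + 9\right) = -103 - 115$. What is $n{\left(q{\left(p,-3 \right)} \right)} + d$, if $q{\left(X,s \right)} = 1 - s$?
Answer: $\frac{66673}{3} \approx 22224.0$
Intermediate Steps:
$U = - \frac{299}{9}$ ($U = -9 + \frac{-103 - 115}{9} = -9 + \frac{1}{9} \left(-218\right) = -9 - \frac{218}{9} = - \frac{299}{9} \approx -33.222$)
$p = 1$
$d = \frac{66661}{3}$ ($d = \left(- \frac{299}{9} + \left(3 + 3\right) \left(-6\right)\right) \left(-238 - 83\right) = \left(- \frac{299}{9} + 6 \left(-6\right)\right) \left(-321\right) = \left(- \frac{299}{9} - 36\right) \left(-321\right) = \left(- \frac{623}{9}\right) \left(-321\right) = \frac{66661}{3} \approx 22220.0$)
$n{\left(q{\left(p,-3 \right)} \right)} + d = \left(1 - -3\right) + \frac{66661}{3} = \left(1 + 3\right) + \frac{66661}{3} = 4 + \frac{66661}{3} = \frac{66673}{3}$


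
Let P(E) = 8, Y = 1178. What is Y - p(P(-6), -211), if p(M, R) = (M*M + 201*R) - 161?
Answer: 43686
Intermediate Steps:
p(M, R) = -161 + M**2 + 201*R (p(M, R) = (M**2 + 201*R) - 161 = -161 + M**2 + 201*R)
Y - p(P(-6), -211) = 1178 - (-161 + 8**2 + 201*(-211)) = 1178 - (-161 + 64 - 42411) = 1178 - 1*(-42508) = 1178 + 42508 = 43686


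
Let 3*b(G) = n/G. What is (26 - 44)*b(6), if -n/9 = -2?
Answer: -18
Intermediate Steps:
n = 18 (n = -9*(-2) = 18)
b(G) = 6/G (b(G) = (18/G)/3 = 6/G)
(26 - 44)*b(6) = (26 - 44)*(6/6) = -108/6 = -18*1 = -18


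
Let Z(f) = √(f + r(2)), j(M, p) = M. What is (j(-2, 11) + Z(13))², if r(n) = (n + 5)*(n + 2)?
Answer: (2 - √41)² ≈ 19.388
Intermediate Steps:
r(n) = (2 + n)*(5 + n) (r(n) = (5 + n)*(2 + n) = (2 + n)*(5 + n))
Z(f) = √(28 + f) (Z(f) = √(f + (10 + 2² + 7*2)) = √(f + (10 + 4 + 14)) = √(f + 28) = √(28 + f))
(j(-2, 11) + Z(13))² = (-2 + √(28 + 13))² = (-2 + √41)²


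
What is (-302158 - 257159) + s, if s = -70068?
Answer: -629385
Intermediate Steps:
(-302158 - 257159) + s = (-302158 - 257159) - 70068 = -559317 - 70068 = -629385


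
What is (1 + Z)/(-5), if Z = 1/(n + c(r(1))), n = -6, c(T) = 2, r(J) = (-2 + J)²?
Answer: -3/20 ≈ -0.15000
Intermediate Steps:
Z = -¼ (Z = 1/(-6 + 2) = 1/(-4) = -¼ ≈ -0.25000)
(1 + Z)/(-5) = (1 - ¼)/(-5) = -⅕*¾ = -3/20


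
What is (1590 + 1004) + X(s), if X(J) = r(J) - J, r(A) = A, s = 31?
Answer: 2594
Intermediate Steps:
X(J) = 0 (X(J) = J - J = 0)
(1590 + 1004) + X(s) = (1590 + 1004) + 0 = 2594 + 0 = 2594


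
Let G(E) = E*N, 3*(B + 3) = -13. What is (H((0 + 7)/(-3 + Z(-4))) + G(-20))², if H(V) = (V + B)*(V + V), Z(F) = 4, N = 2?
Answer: 17956/9 ≈ 1995.1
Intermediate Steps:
B = -22/3 (B = -3 + (⅓)*(-13) = -3 - 13/3 = -22/3 ≈ -7.3333)
G(E) = 2*E (G(E) = E*2 = 2*E)
H(V) = 2*V*(-22/3 + V) (H(V) = (V - 22/3)*(V + V) = (-22/3 + V)*(2*V) = 2*V*(-22/3 + V))
(H((0 + 7)/(-3 + Z(-4))) + G(-20))² = (2*((0 + 7)/(-3 + 4))*(-22 + 3*((0 + 7)/(-3 + 4)))/3 + 2*(-20))² = (2*(7/1)*(-22 + 3*(7/1))/3 - 40)² = (2*(7*1)*(-22 + 3*(7*1))/3 - 40)² = ((⅔)*7*(-22 + 3*7) - 40)² = ((⅔)*7*(-22 + 21) - 40)² = ((⅔)*7*(-1) - 40)² = (-14/3 - 40)² = (-134/3)² = 17956/9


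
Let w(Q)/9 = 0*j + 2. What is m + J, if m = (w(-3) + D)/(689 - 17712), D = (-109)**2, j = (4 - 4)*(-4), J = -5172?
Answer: -88054855/17023 ≈ -5172.7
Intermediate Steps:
j = 0 (j = 0*(-4) = 0)
D = 11881
w(Q) = 18 (w(Q) = 9*(0*0 + 2) = 9*(0 + 2) = 9*2 = 18)
m = -11899/17023 (m = (18 + 11881)/(689 - 17712) = 11899/(-17023) = 11899*(-1/17023) = -11899/17023 ≈ -0.69900)
m + J = -11899/17023 - 5172 = -88054855/17023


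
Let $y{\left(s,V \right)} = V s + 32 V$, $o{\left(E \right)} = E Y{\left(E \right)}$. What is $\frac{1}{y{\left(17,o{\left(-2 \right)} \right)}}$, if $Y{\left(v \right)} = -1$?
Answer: $\frac{1}{98} \approx 0.010204$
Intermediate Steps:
$o{\left(E \right)} = - E$ ($o{\left(E \right)} = E \left(-1\right) = - E$)
$y{\left(s,V \right)} = 32 V + V s$
$\frac{1}{y{\left(17,o{\left(-2 \right)} \right)}} = \frac{1}{\left(-1\right) \left(-2\right) \left(32 + 17\right)} = \frac{1}{2 \cdot 49} = \frac{1}{98}$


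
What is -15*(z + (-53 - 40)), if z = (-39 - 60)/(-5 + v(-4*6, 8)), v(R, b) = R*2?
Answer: 72450/53 ≈ 1367.0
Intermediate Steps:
v(R, b) = 2*R
z = 99/53 (z = (-39 - 60)/(-5 + 2*(-4*6)) = -99/(-5 + 2*(-24)) = -99/(-5 - 48) = -99/(-53) = -99*(-1/53) = 99/53 ≈ 1.8679)
-15*(z + (-53 - 40)) = -15*(99/53 + (-53 - 40)) = -15*(99/53 - 93) = -15*(-4830/53) = 72450/53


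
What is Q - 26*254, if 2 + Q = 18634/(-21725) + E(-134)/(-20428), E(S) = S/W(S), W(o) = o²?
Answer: -35718458013513/5406270200 ≈ -6606.9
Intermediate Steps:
E(S) = 1/S (E(S) = S/(S²) = S/S² = 1/S)
Q = -15449612713/5406270200 (Q = -2 + (18634/(-21725) + 1/(-134*(-20428))) = -2 + (18634*(-1/21725) - 1/134*(-1/20428)) = -2 + (-1694/1975 + 1/2737352) = -2 - 4637072313/5406270200 = -15449612713/5406270200 ≈ -2.8577)
Q - 26*254 = -15449612713/5406270200 - 26*254 = -15449612713/5406270200 - 6604 = -35718458013513/5406270200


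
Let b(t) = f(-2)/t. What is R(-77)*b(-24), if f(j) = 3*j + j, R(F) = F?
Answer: -77/3 ≈ -25.667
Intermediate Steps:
f(j) = 4*j
b(t) = -8/t (b(t) = (4*(-2))/t = -8/t)
R(-77)*b(-24) = -(-616)/(-24) = -(-616)*(-1)/24 = -77*1/3 = -77/3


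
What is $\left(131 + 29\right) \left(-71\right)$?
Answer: $-11360$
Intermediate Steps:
$\left(131 + 29\right) \left(-71\right) = 160 \left(-71\right) = -11360$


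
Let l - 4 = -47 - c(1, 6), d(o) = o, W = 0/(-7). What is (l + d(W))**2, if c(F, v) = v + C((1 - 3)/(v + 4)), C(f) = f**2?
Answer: 1503076/625 ≈ 2404.9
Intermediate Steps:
W = 0 (W = 0*(-1/7) = 0)
c(F, v) = v + 4/(4 + v)**2 (c(F, v) = v + ((1 - 3)/(v + 4))**2 = v + (-2/(4 + v))**2 = v + 4/(4 + v)**2)
l = -1226/25 (l = 4 + (-47 - (6 + 4/(4 + 6)**2)) = 4 + (-47 - (6 + 4/10**2)) = 4 + (-47 - (6 + 4*(1/100))) = 4 + (-47 - (6 + 1/25)) = 4 + (-47 - 1*151/25) = 4 + (-47 - 151/25) = 4 - 1326/25 = -1226/25 ≈ -49.040)
(l + d(W))**2 = (-1226/25 + 0)**2 = (-1226/25)**2 = 1503076/625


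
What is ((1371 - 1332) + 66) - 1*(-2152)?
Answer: 2257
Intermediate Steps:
((1371 - 1332) + 66) - 1*(-2152) = (39 + 66) + 2152 = 105 + 2152 = 2257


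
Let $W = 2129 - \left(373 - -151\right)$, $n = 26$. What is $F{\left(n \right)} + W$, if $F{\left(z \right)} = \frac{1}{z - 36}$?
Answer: $\frac{16049}{10} \approx 1604.9$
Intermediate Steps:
$F{\left(z \right)} = \frac{1}{-36 + z}$
$W = 1605$ ($W = 2129 - \left(373 + 151\right) = 2129 - 524 = 1605$)
$F{\left(n \right)} + W = \frac{1}{-36 + 26} + 1605 = \frac{1}{-10} + 1605 = - \frac{1}{10} + 1605 = \frac{16049}{10}$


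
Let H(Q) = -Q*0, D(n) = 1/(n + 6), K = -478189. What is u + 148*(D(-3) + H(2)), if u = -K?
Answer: 1434715/3 ≈ 4.7824e+5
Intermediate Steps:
D(n) = 1/(6 + n)
H(Q) = 0
u = 478189 (u = -1*(-478189) = 478189)
u + 148*(D(-3) + H(2)) = 478189 + 148*(1/(6 - 3) + 0) = 478189 + 148*(1/3 + 0) = 478189 + 148*(⅓ + 0) = 478189 + 148*(⅓) = 478189 + 148/3 = 1434715/3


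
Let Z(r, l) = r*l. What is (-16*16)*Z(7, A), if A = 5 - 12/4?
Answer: -3584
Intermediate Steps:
A = 2 (A = 5 - 12/4 = 5 - 2*3/2 = 5 - 3 = 2)
Z(r, l) = l*r
(-16*16)*Z(7, A) = (-16*16)*(2*7) = -256*14 = -3584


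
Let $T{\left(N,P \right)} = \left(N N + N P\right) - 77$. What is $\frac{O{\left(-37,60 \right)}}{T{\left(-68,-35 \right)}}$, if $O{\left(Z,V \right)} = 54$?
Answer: $\frac{18}{2309} \approx 0.0077956$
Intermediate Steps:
$T{\left(N,P \right)} = -77 + N^{2} + N P$ ($T{\left(N,P \right)} = \left(N^{2} + N P\right) - 77 = -77 + N^{2} + N P$)
$\frac{O{\left(-37,60 \right)}}{T{\left(-68,-35 \right)}} = \frac{54}{-77 + \left(-68\right)^{2} - -2380} = \frac{54}{-77 + 4624 + 2380} = \frac{54}{6927} = 54 \cdot \frac{1}{6927} = \frac{18}{2309}$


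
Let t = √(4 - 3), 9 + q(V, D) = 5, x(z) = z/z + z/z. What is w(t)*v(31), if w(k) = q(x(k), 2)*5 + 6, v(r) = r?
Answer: -434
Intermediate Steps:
x(z) = 2 (x(z) = 1 + 1 = 2)
q(V, D) = -4 (q(V, D) = -9 + 5 = -4)
t = 1 (t = √1 = 1)
w(k) = -14 (w(k) = -4*5 + 6 = -20 + 6 = -14)
w(t)*v(31) = -14*31 = -434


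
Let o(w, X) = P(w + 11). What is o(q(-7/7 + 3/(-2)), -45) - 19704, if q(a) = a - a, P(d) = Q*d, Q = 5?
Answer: -19649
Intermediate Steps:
P(d) = 5*d
q(a) = 0
o(w, X) = 55 + 5*w (o(w, X) = 5*(w + 11) = 5*(11 + w) = 55 + 5*w)
o(q(-7/7 + 3/(-2)), -45) - 19704 = (55 + 5*0) - 19704 = (55 + 0) - 19704 = 55 - 19704 = -19649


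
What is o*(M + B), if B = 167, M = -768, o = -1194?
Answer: 717594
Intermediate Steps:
o*(M + B) = -1194*(-768 + 167) = -1194*(-601) = 717594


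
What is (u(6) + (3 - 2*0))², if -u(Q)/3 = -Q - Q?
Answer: 1521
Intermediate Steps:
u(Q) = 6*Q (u(Q) = -3*(-Q - Q) = -(-6)*Q = 6*Q)
(u(6) + (3 - 2*0))² = (6*6 + (3 - 2*0))² = (36 + (3 + 0))² = (36 + 3)² = 39² = 1521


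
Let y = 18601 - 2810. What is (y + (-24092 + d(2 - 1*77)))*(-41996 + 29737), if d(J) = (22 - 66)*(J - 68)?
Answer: 24628331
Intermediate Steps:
y = 15791
d(J) = 2992 - 44*J (d(J) = -44*(-68 + J) = 2992 - 44*J)
(y + (-24092 + d(2 - 1*77)))*(-41996 + 29737) = (15791 + (-24092 + (2992 - 44*(2 - 1*77))))*(-41996 + 29737) = (15791 + (-24092 + (2992 - 44*(2 - 77))))*(-12259) = (15791 + (-24092 + (2992 - 44*(-75))))*(-12259) = (15791 + (-24092 + (2992 + 3300)))*(-12259) = (15791 + (-24092 + 6292))*(-12259) = (15791 - 17800)*(-12259) = -2009*(-12259) = 24628331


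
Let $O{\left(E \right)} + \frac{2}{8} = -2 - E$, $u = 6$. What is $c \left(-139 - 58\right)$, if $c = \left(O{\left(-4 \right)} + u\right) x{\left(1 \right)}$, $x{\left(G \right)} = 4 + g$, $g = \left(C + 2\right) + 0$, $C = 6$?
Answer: $-18321$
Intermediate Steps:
$g = 8$ ($g = \left(6 + 2\right) + 0 = 8 + 0 = 8$)
$x{\left(G \right)} = 12$ ($x{\left(G \right)} = 4 + 8 = 12$)
$O{\left(E \right)} = - \frac{9}{4} - E$ ($O{\left(E \right)} = - \frac{1}{4} - \left(2 + E\right) = - \frac{9}{4} - E$)
$c = 93$ ($c = \left(\left(- \frac{9}{4} - -4\right) + 6\right) 12 = \left(\left(- \frac{9}{4} + 4\right) + 6\right) 12 = \left(\frac{7}{4} + 6\right) 12 = \frac{31}{4} \cdot 12 = 93$)
$c \left(-139 - 58\right) = 93 \left(-139 - 58\right) = 93 \left(-197\right) = -18321$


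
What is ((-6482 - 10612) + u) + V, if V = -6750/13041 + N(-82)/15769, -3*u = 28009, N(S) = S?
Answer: -67102895425/2538809 ≈ -26431.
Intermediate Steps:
u = -28009/3 (u = -⅓*28009 = -28009/3 ≈ -9336.3)
V = -3981856/7616427 (V = -6750/13041 - 82/15769 = -6750*1/13041 - 82*1/15769 = -250/483 - 82/15769 = -3981856/7616427 ≈ -0.52280)
((-6482 - 10612) + u) + V = ((-6482 - 10612) - 28009/3) - 3981856/7616427 = (-17094 - 28009/3) - 3981856/7616427 = -79291/3 - 3981856/7616427 = -67102895425/2538809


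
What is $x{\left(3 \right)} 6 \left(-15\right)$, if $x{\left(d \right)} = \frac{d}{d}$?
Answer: $-90$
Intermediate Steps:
$x{\left(d \right)} = 1$
$x{\left(3 \right)} 6 \left(-15\right) = 1 \cdot 6 \left(-15\right) = 6 \left(-15\right) = -90$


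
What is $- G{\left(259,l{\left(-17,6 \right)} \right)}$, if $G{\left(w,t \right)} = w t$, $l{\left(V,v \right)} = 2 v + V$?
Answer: $1295$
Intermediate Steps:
$l{\left(V,v \right)} = V + 2 v$
$G{\left(w,t \right)} = t w$
$- G{\left(259,l{\left(-17,6 \right)} \right)} = - \left(-17 + 2 \cdot 6\right) 259 = - \left(-17 + 12\right) 259 = - \left(-5\right) 259 = \left(-1\right) \left(-1295\right) = 1295$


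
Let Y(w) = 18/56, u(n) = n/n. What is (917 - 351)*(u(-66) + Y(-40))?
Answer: 10471/14 ≈ 747.93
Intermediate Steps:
u(n) = 1
Y(w) = 9/28 (Y(w) = 18*(1/56) = 9/28)
(917 - 351)*(u(-66) + Y(-40)) = (917 - 351)*(1 + 9/28) = 566*(37/28) = 10471/14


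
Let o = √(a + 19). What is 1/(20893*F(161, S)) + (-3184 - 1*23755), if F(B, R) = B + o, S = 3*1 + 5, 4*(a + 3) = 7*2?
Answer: -29156620607859/1082320079 - √78/1082320079 ≈ -26939.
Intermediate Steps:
a = ½ (a = -3 + (7*2)/4 = -3 + (¼)*14 = -3 + 7/2 = ½ ≈ 0.50000)
S = 8 (S = 3 + 5 = 8)
o = √78/2 (o = √(½ + 19) = √(39/2) = √78/2 ≈ 4.4159)
F(B, R) = B + √78/2
1/(20893*F(161, S)) + (-3184 - 1*23755) = 1/(20893*(161 + √78/2)) + (-3184 - 1*23755) = 1/(20893*(161 + √78/2)) + (-3184 - 23755) = 1/(20893*(161 + √78/2)) - 26939 = -26939 + 1/(20893*(161 + √78/2))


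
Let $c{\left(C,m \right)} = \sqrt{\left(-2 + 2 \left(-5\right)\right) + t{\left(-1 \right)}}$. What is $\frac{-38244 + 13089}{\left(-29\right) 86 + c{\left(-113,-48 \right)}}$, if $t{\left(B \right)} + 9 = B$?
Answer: $\frac{2412945}{239233} + \frac{1935 i \sqrt{22}}{478466} \approx 10.086 + 0.018969 i$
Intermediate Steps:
$t{\left(B \right)} = -9 + B$
$c{\left(C,m \right)} = i \sqrt{22}$ ($c{\left(C,m \right)} = \sqrt{\left(-2 + 2 \left(-5\right)\right) - 10} = \sqrt{\left(-2 - 10\right) - 10} = \sqrt{-12 - 10} = \sqrt{-22} = i \sqrt{22}$)
$\frac{-38244 + 13089}{\left(-29\right) 86 + c{\left(-113,-48 \right)}} = \frac{-38244 + 13089}{\left(-29\right) 86 + i \sqrt{22}} = - \frac{25155}{-2494 + i \sqrt{22}}$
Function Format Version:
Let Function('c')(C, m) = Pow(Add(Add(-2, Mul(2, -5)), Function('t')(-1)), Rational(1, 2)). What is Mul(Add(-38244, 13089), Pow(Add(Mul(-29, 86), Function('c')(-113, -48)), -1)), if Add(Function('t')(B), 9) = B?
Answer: Add(Rational(2412945, 239233), Mul(Rational(1935, 478466), I, Pow(22, Rational(1, 2)))) ≈ Add(10.086, Mul(0.018969, I))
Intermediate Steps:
Function('t')(B) = Add(-9, B)
Function('c')(C, m) = Mul(I, Pow(22, Rational(1, 2))) (Function('c')(C, m) = Pow(Add(Add(-2, Mul(2, -5)), Add(-9, -1)), Rational(1, 2)) = Pow(Add(Add(-2, -10), -10), Rational(1, 2)) = Pow(Add(-12, -10), Rational(1, 2)) = Pow(-22, Rational(1, 2)) = Mul(I, Pow(22, Rational(1, 2))))
Mul(Add(-38244, 13089), Pow(Add(Mul(-29, 86), Function('c')(-113, -48)), -1)) = Mul(Add(-38244, 13089), Pow(Add(Mul(-29, 86), Mul(I, Pow(22, Rational(1, 2)))), -1)) = Mul(-25155, Pow(Add(-2494, Mul(I, Pow(22, Rational(1, 2)))), -1))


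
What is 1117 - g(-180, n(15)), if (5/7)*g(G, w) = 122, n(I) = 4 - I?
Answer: 4731/5 ≈ 946.20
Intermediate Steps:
g(G, w) = 854/5 (g(G, w) = (7/5)*122 = 854/5)
1117 - g(-180, n(15)) = 1117 - 1*854/5 = 1117 - 854/5 = 4731/5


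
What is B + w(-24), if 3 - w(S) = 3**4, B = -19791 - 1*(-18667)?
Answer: -1202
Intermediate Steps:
B = -1124 (B = -19791 + 18667 = -1124)
w(S) = -78 (w(S) = 3 - 1*3**4 = 3 - 1*81 = 3 - 81 = -78)
B + w(-24) = -1124 - 78 = -1202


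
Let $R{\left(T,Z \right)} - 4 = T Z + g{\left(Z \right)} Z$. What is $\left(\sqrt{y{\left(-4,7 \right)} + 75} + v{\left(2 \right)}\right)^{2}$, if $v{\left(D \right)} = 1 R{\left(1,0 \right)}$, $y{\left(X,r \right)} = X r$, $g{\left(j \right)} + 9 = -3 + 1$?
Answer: $\left(4 + \sqrt{47}\right)^{2} \approx 117.85$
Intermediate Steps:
$g{\left(j \right)} = -11$ ($g{\left(j \right)} = -9 + \left(-3 + 1\right) = -9 - 2 = -11$)
$R{\left(T,Z \right)} = 4 - 11 Z + T Z$ ($R{\left(T,Z \right)} = 4 + \left(T Z - 11 Z\right) = 4 + \left(- 11 Z + T Z\right) = 4 - 11 Z + T Z$)
$v{\left(D \right)} = 4$ ($v{\left(D \right)} = 1 \left(4 - 0 + 1 \cdot 0\right) = 1 \left(4 + 0 + 0\right) = 1 \cdot 4 = 4$)
$\left(\sqrt{y{\left(-4,7 \right)} + 75} + v{\left(2 \right)}\right)^{2} = \left(\sqrt{\left(-4\right) 7 + 75} + 4\right)^{2} = \left(\sqrt{-28 + 75} + 4\right)^{2} = \left(\sqrt{47} + 4\right)^{2} = \left(4 + \sqrt{47}\right)^{2}$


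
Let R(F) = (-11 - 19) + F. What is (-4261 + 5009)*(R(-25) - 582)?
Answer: -476476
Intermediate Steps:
R(F) = -30 + F
(-4261 + 5009)*(R(-25) - 582) = (-4261 + 5009)*((-30 - 25) - 582) = 748*(-55 - 582) = 748*(-637) = -476476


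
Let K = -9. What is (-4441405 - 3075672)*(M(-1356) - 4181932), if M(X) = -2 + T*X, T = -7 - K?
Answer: 31456306199742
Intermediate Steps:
T = 2 (T = -7 - 1*(-9) = -7 + 9 = 2)
M(X) = -2 + 2*X
(-4441405 - 3075672)*(M(-1356) - 4181932) = (-4441405 - 3075672)*((-2 + 2*(-1356)) - 4181932) = -7517077*((-2 - 2712) - 4181932) = -7517077*(-2714 - 4181932) = -7517077*(-4184646) = 31456306199742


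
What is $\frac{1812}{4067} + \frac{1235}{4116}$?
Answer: $\frac{254713}{341628} \approx 0.74559$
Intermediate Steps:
$\frac{1812}{4067} + \frac{1235}{4116} = \frac{254713}{341628}$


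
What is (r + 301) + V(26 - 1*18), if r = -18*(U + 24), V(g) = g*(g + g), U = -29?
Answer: 519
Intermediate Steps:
V(g) = 2*g² (V(g) = g*(2*g) = 2*g²)
r = 90 (r = -18*(-29 + 24) = -18*(-5) = 90)
(r + 301) + V(26 - 1*18) = (90 + 301) + 2*(26 - 1*18)² = 391 + 2*(26 - 18)² = 391 + 2*8² = 391 + 2*64 = 391 + 128 = 519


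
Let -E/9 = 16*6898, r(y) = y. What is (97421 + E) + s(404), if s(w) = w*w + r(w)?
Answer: -732271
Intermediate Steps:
E = -993312 (E = -144*6898 = -9*110368 = -993312)
s(w) = w + w² (s(w) = w*w + w = w² + w = w + w²)
(97421 + E) + s(404) = (97421 - 993312) + 404*(1 + 404) = -895891 + 404*405 = -895891 + 163620 = -732271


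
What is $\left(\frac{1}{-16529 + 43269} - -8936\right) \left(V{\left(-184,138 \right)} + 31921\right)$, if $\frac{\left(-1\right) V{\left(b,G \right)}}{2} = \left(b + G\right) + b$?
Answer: $\frac{7737395944221}{26740} \approx 2.8936 \cdot 10^{8}$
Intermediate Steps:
$V{\left(b,G \right)} = - 4 b - 2 G$ ($V{\left(b,G \right)} = - 2 \left(\left(b + G\right) + b\right) = - 2 \left(\left(G + b\right) + b\right) = - 2 \left(G + 2 b\right) = - 4 b - 2 G$)
$\left(\frac{1}{-16529 + 43269} - -8936\right) \left(V{\left(-184,138 \right)} + 31921\right) = \left(\frac{1}{-16529 + 43269} - -8936\right) \left(\left(\left(-4\right) \left(-184\right) - 276\right) + 31921\right) = \left(\frac{1}{26740} + \left(-2587 + 11523\right)\right) \left(\left(736 - 276\right) + 31921\right) = \left(\frac{1}{26740} + 8936\right) \left(460 + 31921\right) = \frac{238948641}{26740} \cdot 32381 = \frac{7737395944221}{26740}$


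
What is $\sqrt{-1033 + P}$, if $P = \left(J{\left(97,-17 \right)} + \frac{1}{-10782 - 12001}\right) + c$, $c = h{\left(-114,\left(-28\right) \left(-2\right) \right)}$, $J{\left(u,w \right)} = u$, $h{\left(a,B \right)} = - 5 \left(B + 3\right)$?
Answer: $\frac{i \sqrt{638969147342}}{22783} \approx 35.086 i$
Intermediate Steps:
$h{\left(a,B \right)} = -15 - 5 B$ ($h{\left(a,B \right)} = - 5 \left(3 + B\right) = -15 - 5 B$)
$c = -295$ ($c = -15 - 5 \left(\left(-28\right) \left(-2\right)\right) = -15 - 280 = -295$)
$P = - \frac{4511035}{22783}$ ($P = \left(97 + \frac{1}{-10782 - 12001}\right) - 295 = \left(97 + \frac{1}{-22783}\right) - 295 = \left(97 - \frac{1}{22783}\right) - 295 = \frac{2209950}{22783} - 295 = - \frac{4511035}{22783} \approx -198.0$)
$\sqrt{-1033 + P} = \sqrt{-1033 - \frac{4511035}{22783}} = \sqrt{- \frac{28045874}{22783}} = \frac{i \sqrt{638969147342}}{22783}$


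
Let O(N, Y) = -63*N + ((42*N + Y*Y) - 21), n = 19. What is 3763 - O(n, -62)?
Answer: 339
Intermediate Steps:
O(N, Y) = -21 + Y**2 - 21*N (O(N, Y) = -63*N + ((42*N + Y**2) - 21) = -63*N + ((Y**2 + 42*N) - 21) = -63*N + (-21 + Y**2 + 42*N) = -21 + Y**2 - 21*N)
3763 - O(n, -62) = 3763 - (-21 + (-62)**2 - 21*19) = 3763 - (-21 + 3844 - 399) = 3763 - 1*3424 = 3763 - 3424 = 339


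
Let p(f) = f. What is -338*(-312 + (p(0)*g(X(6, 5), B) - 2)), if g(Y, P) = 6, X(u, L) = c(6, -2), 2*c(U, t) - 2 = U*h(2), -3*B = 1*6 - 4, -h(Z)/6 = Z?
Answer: 106132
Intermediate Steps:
h(Z) = -6*Z
B = -⅔ (B = -(1*6 - 4)/3 = -(6 - 4)/3 = -⅓*2 = -⅔ ≈ -0.66667)
c(U, t) = 1 - 6*U (c(U, t) = 1 + (U*(-6*2))/2 = 1 + (U*(-12))/2 = 1 + (-12*U)/2 = 1 - 6*U)
X(u, L) = -35 (X(u, L) = 1 - 6*6 = 1 - 36 = -35)
-338*(-312 + (p(0)*g(X(6, 5), B) - 2)) = -338*(-312 + (0*6 - 2)) = -338*(-312 + (0 - 2)) = -338*(-312 - 2) = -338*(-314) = 106132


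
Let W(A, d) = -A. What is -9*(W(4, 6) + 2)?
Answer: 18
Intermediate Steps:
-9*(W(4, 6) + 2) = -9*(-1*4 + 2) = -9*(-4 + 2) = -9*(-2) = 18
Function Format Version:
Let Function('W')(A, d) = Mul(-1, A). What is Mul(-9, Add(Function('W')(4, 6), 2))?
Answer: 18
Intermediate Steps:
Mul(-9, Add(Function('W')(4, 6), 2)) = Mul(-9, Add(Mul(-1, 4), 2)) = Mul(-9, Add(-4, 2)) = Mul(-9, -2) = 18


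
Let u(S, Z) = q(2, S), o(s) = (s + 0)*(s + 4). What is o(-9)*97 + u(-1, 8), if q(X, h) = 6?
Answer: 4371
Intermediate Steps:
o(s) = s*(4 + s)
u(S, Z) = 6
o(-9)*97 + u(-1, 8) = -9*(4 - 9)*97 + 6 = -9*(-5)*97 + 6 = 45*97 + 6 = 4365 + 6 = 4371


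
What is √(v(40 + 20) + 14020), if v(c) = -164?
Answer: 4*√866 ≈ 117.71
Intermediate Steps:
√(v(40 + 20) + 14020) = √(-164 + 14020) = √13856 = 4*√866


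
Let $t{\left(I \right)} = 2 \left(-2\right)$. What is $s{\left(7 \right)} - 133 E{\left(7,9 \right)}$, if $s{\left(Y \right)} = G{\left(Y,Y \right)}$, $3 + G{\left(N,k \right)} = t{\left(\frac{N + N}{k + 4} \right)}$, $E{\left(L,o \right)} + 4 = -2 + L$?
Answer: $-140$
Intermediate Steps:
$E{\left(L,o \right)} = -6 + L$ ($E{\left(L,o \right)} = -4 + \left(-2 + L\right) = -6 + L$)
$t{\left(I \right)} = -4$
$G{\left(N,k \right)} = -7$ ($G{\left(N,k \right)} = -3 - 4 = -7$)
$s{\left(Y \right)} = -7$
$s{\left(7 \right)} - 133 E{\left(7,9 \right)} = -7 - 133 \left(-6 + 7\right) = -7 - 133 = -140$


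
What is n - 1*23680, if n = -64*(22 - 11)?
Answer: -24384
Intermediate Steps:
n = -704 (n = -64*11 = -704)
n - 1*23680 = -704 - 1*23680 = -704 - 23680 = -24384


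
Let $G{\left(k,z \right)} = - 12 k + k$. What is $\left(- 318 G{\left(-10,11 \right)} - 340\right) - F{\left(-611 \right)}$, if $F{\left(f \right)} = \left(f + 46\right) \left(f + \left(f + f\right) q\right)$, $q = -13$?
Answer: $8595055$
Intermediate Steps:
$G{\left(k,z \right)} = - 11 k$
$F{\left(f \right)} = - 25 f \left(46 + f\right)$ ($F{\left(f \right)} = \left(f + 46\right) \left(f + \left(f + f\right) \left(-13\right)\right) = \left(46 + f\right) \left(f + 2 f \left(-13\right)\right) = \left(46 + f\right) \left(f - 26 f\right) = \left(46 + f\right) \left(- 25 f\right) = - 25 f \left(46 + f\right)$)
$\left(- 318 G{\left(-10,11 \right)} - 340\right) - F{\left(-611 \right)} = \left(- 318 \left(\left(-11\right) \left(-10\right)\right) - 340\right) - 25 \left(-611\right) \left(-46 - -611\right) = \left(\left(-318\right) 110 - 340\right) - 25 \left(-611\right) \left(-46 + 611\right) = \left(-34980 - 340\right) - 25 \left(-611\right) 565 = -35320 - -8630375 = -35320 + 8630375 = 8595055$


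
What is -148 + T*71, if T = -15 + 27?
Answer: 704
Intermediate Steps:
T = 12
-148 + T*71 = -148 + 12*71 = -148 + 852 = 704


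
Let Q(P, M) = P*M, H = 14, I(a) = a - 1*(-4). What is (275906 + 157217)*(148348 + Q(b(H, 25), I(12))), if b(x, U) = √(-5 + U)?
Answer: 64252930804 + 13859936*√5 ≈ 6.4284e+10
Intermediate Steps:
I(a) = 4 + a (I(a) = a + 4 = 4 + a)
Q(P, M) = M*P
(275906 + 157217)*(148348 + Q(b(H, 25), I(12))) = (275906 + 157217)*(148348 + (4 + 12)*√(-5 + 25)) = 433123*(148348 + 16*√20) = 433123*(148348 + 16*(2*√5)) = 433123*(148348 + 32*√5) = 64252930804 + 13859936*√5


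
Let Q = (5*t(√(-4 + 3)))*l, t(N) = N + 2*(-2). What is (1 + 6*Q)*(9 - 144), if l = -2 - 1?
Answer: -48735 + 12150*I ≈ -48735.0 + 12150.0*I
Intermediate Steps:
t(N) = -4 + N (t(N) = N - 4 = -4 + N)
l = -3
Q = 60 - 15*I (Q = (5*(-4 + √(-4 + 3)))*(-3) = (5*(-4 + √(-1)))*(-3) = (5*(-4 + I))*(-3) = (-20 + 5*I)*(-3) = 60 - 15*I ≈ 60.0 - 15.0*I)
(1 + 6*Q)*(9 - 144) = (1 + 6*(60 - 15*I))*(9 - 144) = (1 + (360 - 90*I))*(-135) = (361 - 90*I)*(-135) = -48735 + 12150*I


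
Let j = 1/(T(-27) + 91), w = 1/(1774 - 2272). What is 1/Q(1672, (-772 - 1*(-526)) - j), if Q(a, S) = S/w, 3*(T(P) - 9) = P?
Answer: 91/11148726 ≈ 8.1624e-6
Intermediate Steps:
T(P) = 9 + P/3
w = -1/498 (w = 1/(-498) = -1/498 ≈ -0.0020080)
j = 1/91 (j = 1/((9 + (⅓)*(-27)) + 91) = 1/((9 - 9) + 91) = 1/(0 + 91) = 1/91 ≈ 0.010989)
Q(a, S) = -498*S (Q(a, S) = S/(-1/498) = S*(-498) = -498*S)
1/Q(1672, (-772 - 1*(-526)) - j) = 1/(-498*((-772 - 1*(-526)) - 1*1/91)) = 1/(-498*((-772 + 526) - 1/91)) = 1/(-498*(-246 - 1/91)) = 1/(-498*(-22387/91)) = 1/(11148726/91) = 91/11148726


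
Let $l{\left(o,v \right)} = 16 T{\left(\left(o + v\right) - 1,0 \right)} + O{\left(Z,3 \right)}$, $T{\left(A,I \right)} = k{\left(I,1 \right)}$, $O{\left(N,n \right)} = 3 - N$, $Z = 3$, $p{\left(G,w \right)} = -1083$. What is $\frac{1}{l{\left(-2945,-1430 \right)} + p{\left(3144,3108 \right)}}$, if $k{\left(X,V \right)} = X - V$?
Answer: $- \frac{1}{1099} \approx -0.00090992$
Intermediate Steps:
$T{\left(A,I \right)} = -1 + I$ ($T{\left(A,I \right)} = I - 1 = -1 + I$)
$l{\left(o,v \right)} = -16$ ($l{\left(o,v \right)} = 16 \left(-1 + 0\right) + \left(3 - 3\right) = 16 \left(-1\right) + \left(3 - 3\right) = -16 + 0 = -16$)
$\frac{1}{l{\left(-2945,-1430 \right)} + p{\left(3144,3108 \right)}} = \frac{1}{-16 - 1083} = \frac{1}{-1099} = - \frac{1}{1099}$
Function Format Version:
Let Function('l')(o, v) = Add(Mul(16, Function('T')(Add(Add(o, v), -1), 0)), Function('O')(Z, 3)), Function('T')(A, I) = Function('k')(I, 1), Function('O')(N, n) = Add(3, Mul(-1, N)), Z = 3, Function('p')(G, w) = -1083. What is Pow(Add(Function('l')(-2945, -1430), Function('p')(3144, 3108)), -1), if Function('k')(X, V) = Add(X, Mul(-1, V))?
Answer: Rational(-1, 1099) ≈ -0.00090992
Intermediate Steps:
Function('T')(A, I) = Add(-1, I) (Function('T')(A, I) = Add(I, Mul(-1, 1)) = Add(I, -1) = Add(-1, I))
Function('l')(o, v) = -16 (Function('l')(o, v) = Add(Mul(16, Add(-1, 0)), Add(3, Mul(-1, 3))) = Add(Mul(16, -1), Add(3, -3)) = Add(-16, 0) = -16)
Pow(Add(Function('l')(-2945, -1430), Function('p')(3144, 3108)), -1) = Pow(Add(-16, -1083), -1) = Pow(-1099, -1) = Rational(-1, 1099)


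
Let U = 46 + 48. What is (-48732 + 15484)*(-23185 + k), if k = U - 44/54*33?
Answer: 6917612128/9 ≈ 7.6862e+8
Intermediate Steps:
U = 94
k = 604/9 (k = 94 - 44/54*33 = 94 - 44*1/54*33 = 94 - 22/27*33 = 94 - 242/9 = 604/9 ≈ 67.111)
(-48732 + 15484)*(-23185 + k) = (-48732 + 15484)*(-23185 + 604/9) = -33248*(-208061/9) = 6917612128/9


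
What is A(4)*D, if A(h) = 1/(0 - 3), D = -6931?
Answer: 6931/3 ≈ 2310.3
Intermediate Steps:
A(h) = -⅓ (A(h) = 1/(-3) = -⅓)
A(4)*D = -⅓*(-6931) = 6931/3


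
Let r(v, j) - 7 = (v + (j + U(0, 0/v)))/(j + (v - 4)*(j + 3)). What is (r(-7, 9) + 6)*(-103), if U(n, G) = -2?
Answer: -1339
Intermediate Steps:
r(v, j) = 7 + (-2 + j + v)/(j + (-4 + v)*(3 + j)) (r(v, j) = 7 + (v + (j - 2))/(j + (v - 4)*(j + 3)) = 7 + (v + (-2 + j))/(j + (-4 + v)*(3 + j)) = 7 + (-2 + j + v)/(j + (-4 + v)*(3 + j)))
(r(-7, 9) + 6)*(-103) = ((-86 - 20*9 + 22*(-7) + 7*9*(-7))/(-12 - 3*9 + 3*(-7) + 9*(-7)) + 6)*(-103) = ((-86 - 180 - 154 - 441)/(-12 - 27 - 21 - 63) + 6)*(-103) = (-861/(-123) + 6)*(-103) = (-1/123*(-861) + 6)*(-103) = (7 + 6)*(-103) = 13*(-103) = -1339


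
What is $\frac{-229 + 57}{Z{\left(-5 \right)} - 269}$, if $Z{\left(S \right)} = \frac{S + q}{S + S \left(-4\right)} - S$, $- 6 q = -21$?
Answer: $\frac{1720}{2641} \approx 0.65127$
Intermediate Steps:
$q = \frac{7}{2}$ ($q = \left(- \frac{1}{6}\right) \left(-21\right) = \frac{7}{2} \approx 3.5$)
$Z{\left(S \right)} = - S - \frac{\frac{7}{2} + S}{3 S}$ ($Z{\left(S \right)} = \frac{S + \frac{7}{2}}{S + S \left(-4\right)} - S = \frac{\frac{7}{2} + S}{S - 4 S} - S = \frac{\frac{7}{2} + S}{\left(-3\right) S} - S = \left(\frac{7}{2} + S\right) \left(- \frac{1}{3 S}\right) - S = - \frac{\frac{7}{2} + S}{3 S} - S = - S - \frac{\frac{7}{2} + S}{3 S}$)
$\frac{-229 + 57}{Z{\left(-5 \right)} - 269} = \frac{-229 + 57}{\left(- \frac{1}{3} - -5 - \frac{7}{6 \left(-5\right)}\right) - 269} = - \frac{172}{\left(- \frac{1}{3} + 5 - - \frac{7}{30}\right) - 269} = - \frac{172}{\left(- \frac{1}{3} + 5 + \frac{7}{30}\right) - 269} = - \frac{172}{\frac{49}{10} - 269} = - \frac{172}{- \frac{2641}{10}} = \left(-172\right) \left(- \frac{10}{2641}\right) = \frac{1720}{2641}$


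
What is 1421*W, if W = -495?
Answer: -703395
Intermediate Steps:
1421*W = 1421*(-495) = -703395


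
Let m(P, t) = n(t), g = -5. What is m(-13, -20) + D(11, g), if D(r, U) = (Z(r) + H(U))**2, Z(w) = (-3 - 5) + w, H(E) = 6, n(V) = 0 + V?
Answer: 61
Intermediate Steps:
n(V) = V
m(P, t) = t
Z(w) = -8 + w
D(r, U) = (-2 + r)**2 (D(r, U) = ((-8 + r) + 6)**2 = (-2 + r)**2)
m(-13, -20) + D(11, g) = -20 + (-2 + 11)**2 = -20 + 9**2 = -20 + 81 = 61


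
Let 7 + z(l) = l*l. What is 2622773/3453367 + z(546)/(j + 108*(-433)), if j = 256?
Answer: -129642836617/22944170348 ≈ -5.6504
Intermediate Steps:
z(l) = -7 + l² (z(l) = -7 + l*l = -7 + l²)
2622773/3453367 + z(546)/(j + 108*(-433)) = 2622773/3453367 + (-7 + 546²)/(256 + 108*(-433)) = 2622773*(1/3453367) + (-7 + 298116)/(256 - 46764) = 2622773/3453367 + 298109/(-46508) = 2622773/3453367 + 298109*(-1/46508) = 2622773/3453367 - 42587/6644 = -129642836617/22944170348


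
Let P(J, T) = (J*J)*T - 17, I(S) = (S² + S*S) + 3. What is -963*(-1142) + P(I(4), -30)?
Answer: 1062979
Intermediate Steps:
I(S) = 3 + 2*S² (I(S) = (S² + S²) + 3 = 2*S² + 3 = 3 + 2*S²)
P(J, T) = -17 + T*J² (P(J, T) = J²*T - 17 = T*J² - 17 = -17 + T*J²)
-963*(-1142) + P(I(4), -30) = -963*(-1142) + (-17 - 30*(3 + 2*4²)²) = 1099746 + (-17 - 30*(3 + 2*16)²) = 1099746 + (-17 - 30*(3 + 32)²) = 1099746 + (-17 - 30*35²) = 1099746 + (-17 - 30*1225) = 1099746 + (-17 - 36750) = 1099746 - 36767 = 1062979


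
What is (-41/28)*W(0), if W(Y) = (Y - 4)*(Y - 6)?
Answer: -246/7 ≈ -35.143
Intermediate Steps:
W(Y) = (-6 + Y)*(-4 + Y) (W(Y) = (-4 + Y)*(-6 + Y) = (-6 + Y)*(-4 + Y))
(-41/28)*W(0) = (-41/28)*(24 + 0² - 10*0) = ((1/28)*(-41))*(24 + 0 + 0) = -41/28*24 = -246/7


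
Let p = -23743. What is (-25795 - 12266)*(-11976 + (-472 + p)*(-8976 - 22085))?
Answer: -28626825220479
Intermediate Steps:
(-25795 - 12266)*(-11976 + (-472 + p)*(-8976 - 22085)) = (-25795 - 12266)*(-11976 + (-472 - 23743)*(-8976 - 22085)) = -38061*(-11976 - 24215*(-31061)) = -38061*(-11976 + 752142115) = -38061*752130139 = -28626825220479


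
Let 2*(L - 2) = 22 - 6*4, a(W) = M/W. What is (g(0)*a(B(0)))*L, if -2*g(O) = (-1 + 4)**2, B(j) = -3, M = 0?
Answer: 0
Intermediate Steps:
a(W) = 0 (a(W) = 0/W = 0)
g(O) = -9/2 (g(O) = -(-1 + 4)**2/2 = -1/2*3**2 = -1/2*9 = -9/2)
L = 1 (L = 2 + (22 - 6*4)/2 = 2 + (22 - 24)/2 = 2 + (1/2)*(-2) = 2 - 1 = 1)
(g(0)*a(B(0)))*L = -9/2*0*1 = 0*1 = 0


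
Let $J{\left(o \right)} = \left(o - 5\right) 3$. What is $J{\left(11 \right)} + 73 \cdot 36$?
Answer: $2646$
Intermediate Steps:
$J{\left(o \right)} = -15 + 3 o$ ($J{\left(o \right)} = \left(-5 + o\right) 3 = -15 + 3 o$)
$J{\left(11 \right)} + 73 \cdot 36 = \left(-15 + 3 \cdot 11\right) + 73 \cdot 36 = \left(-15 + 33\right) + 2628 = 18 + 2628 = 2646$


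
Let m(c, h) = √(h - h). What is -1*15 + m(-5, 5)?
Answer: -15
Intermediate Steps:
m(c, h) = 0 (m(c, h) = √0 = 0)
-1*15 + m(-5, 5) = -1*15 + 0 = -15 + 0 = -15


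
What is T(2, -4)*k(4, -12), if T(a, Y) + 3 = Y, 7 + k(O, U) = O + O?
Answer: -7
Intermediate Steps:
k(O, U) = -7 + 2*O (k(O, U) = -7 + (O + O) = -7 + 2*O)
T(a, Y) = -3 + Y
T(2, -4)*k(4, -12) = (-3 - 4)*(-7 + 2*4) = -7*(-7 + 8) = -7*1 = -7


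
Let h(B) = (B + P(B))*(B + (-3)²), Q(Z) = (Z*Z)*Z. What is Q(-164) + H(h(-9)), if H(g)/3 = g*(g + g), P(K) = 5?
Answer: -4410944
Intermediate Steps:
Q(Z) = Z³ (Q(Z) = Z²*Z = Z³)
h(B) = (5 + B)*(9 + B) (h(B) = (B + 5)*(B + (-3)²) = (5 + B)*(B + 9) = (5 + B)*(9 + B))
H(g) = 6*g² (H(g) = 3*(g*(g + g)) = 3*(g*(2*g)) = 3*(2*g²) = 6*g²)
Q(-164) + H(h(-9)) = (-164)³ + 6*(45 + (-9)² + 14*(-9))² = -4410944 + 6*(45 + 81 - 126)² = -4410944 + 6*0² = -4410944 + 6*0 = -4410944 + 0 = -4410944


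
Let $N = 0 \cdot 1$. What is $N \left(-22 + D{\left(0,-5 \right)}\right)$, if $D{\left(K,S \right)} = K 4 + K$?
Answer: $0$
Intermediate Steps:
$N = 0$
$D{\left(K,S \right)} = 5 K$ ($D{\left(K,S \right)} = 4 K + K = 5 K$)
$N \left(-22 + D{\left(0,-5 \right)}\right) = 0 \left(-22 + 5 \cdot 0\right) = 0 \left(-22 + 0\right) = 0 \left(-22\right) = 0$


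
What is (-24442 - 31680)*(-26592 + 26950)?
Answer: -20091676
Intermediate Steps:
(-24442 - 31680)*(-26592 + 26950) = -56122*358 = -20091676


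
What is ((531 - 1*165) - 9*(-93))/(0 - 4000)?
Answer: -1203/4000 ≈ -0.30075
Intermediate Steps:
((531 - 1*165) - 9*(-93))/(0 - 4000) = ((531 - 165) + 837)/(-4000) = (366 + 837)*(-1/4000) = 1203*(-1/4000) = -1203/4000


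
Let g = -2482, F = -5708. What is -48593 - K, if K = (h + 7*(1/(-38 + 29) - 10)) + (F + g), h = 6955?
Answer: -425585/9 ≈ -47287.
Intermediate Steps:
K = -11752/9 (K = (6955 + 7*(1/(-38 + 29) - 10)) + (-5708 - 2482) = (6955 + 7*(1/(-9) - 10)) - 8190 = (6955 + 7*(-1/9 - 10)) - 8190 = (6955 + 7*(-91/9)) - 8190 = (6955 - 637/9) - 8190 = 61958/9 - 8190 = -11752/9 ≈ -1305.8)
-48593 - K = -48593 - 1*(-11752/9) = -48593 + 11752/9 = -425585/9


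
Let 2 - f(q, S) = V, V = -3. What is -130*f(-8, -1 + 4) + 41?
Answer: -609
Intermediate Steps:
f(q, S) = 5 (f(q, S) = 2 - 1*(-3) = 2 + 3 = 5)
-130*f(-8, -1 + 4) + 41 = -130*5 + 41 = -650 + 41 = -609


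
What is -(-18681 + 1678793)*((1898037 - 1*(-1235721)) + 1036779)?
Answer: -6923558520144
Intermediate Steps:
-(-18681 + 1678793)*((1898037 - 1*(-1235721)) + 1036779) = -1660112*((1898037 + 1235721) + 1036779) = -1660112*(3133758 + 1036779) = -1660112*4170537 = -1*6923558520144 = -6923558520144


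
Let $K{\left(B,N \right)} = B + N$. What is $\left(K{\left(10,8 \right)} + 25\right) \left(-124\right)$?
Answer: $-5332$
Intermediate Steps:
$\left(K{\left(10,8 \right)} + 25\right) \left(-124\right) = \left(\left(10 + 8\right) + 25\right) \left(-124\right) = \left(18 + 25\right) \left(-124\right) = 43 \left(-124\right) = -5332$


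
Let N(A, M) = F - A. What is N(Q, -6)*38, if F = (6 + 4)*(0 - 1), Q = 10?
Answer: -760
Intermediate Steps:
F = -10 (F = 10*(-1) = -10)
N(A, M) = -10 - A
N(Q, -6)*38 = (-10 - 1*10)*38 = (-10 - 10)*38 = -20*38 = -760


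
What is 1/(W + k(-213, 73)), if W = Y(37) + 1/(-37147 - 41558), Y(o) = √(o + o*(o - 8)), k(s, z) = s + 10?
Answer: -628739457390/124196183089853 - 6194477025*√1110/248392366179706 ≈ -0.0058933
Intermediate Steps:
k(s, z) = 10 + s
Y(o) = √(o + o*(-8 + o))
W = -1/78705 + √1110 (W = √(37*(-7 + 37)) + 1/(-37147 - 41558) = √(37*30) + 1/(-78705) = √1110 - 1/78705 = -1/78705 + √1110 ≈ 33.317)
1/(W + k(-213, 73)) = 1/((-1/78705 + √1110) + (10 - 213)) = 1/((-1/78705 + √1110) - 203) = 1/(-15977116/78705 + √1110)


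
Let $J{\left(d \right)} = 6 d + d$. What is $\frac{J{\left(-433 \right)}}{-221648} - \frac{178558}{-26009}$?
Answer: $\frac{5665122409}{823548976} \approx 6.8789$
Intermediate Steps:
$J{\left(d \right)} = 7 d$
$\frac{J{\left(-433 \right)}}{-221648} - \frac{178558}{-26009} = \frac{7 \left(-433\right)}{-221648} - \frac{178558}{-26009} = \left(-3031\right) \left(- \frac{1}{221648}\right) - - \frac{178558}{26009} = \frac{433}{31664} + \frac{178558}{26009} = \frac{5665122409}{823548976}$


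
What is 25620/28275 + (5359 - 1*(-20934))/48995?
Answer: 26649153/18471115 ≈ 1.4427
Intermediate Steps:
25620/28275 + (5359 - 1*(-20934))/48995 = 25620*(1/28275) + (5359 + 20934)*(1/48995) = 1708/1885 + 26293*(1/48995) = 1708/1885 + 26293/48995 = 26649153/18471115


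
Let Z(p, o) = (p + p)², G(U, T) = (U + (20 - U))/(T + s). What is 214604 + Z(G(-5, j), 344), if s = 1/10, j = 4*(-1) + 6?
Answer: 94800364/441 ≈ 2.1497e+5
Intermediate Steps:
j = 2 (j = -4 + 6 = 2)
s = ⅒ ≈ 0.10000
G(U, T) = 20/(⅒ + T) (G(U, T) = (U + (20 - U))/(T + ⅒) = 20/(⅒ + T))
Z(p, o) = 4*p² (Z(p, o) = (2*p)² = 4*p²)
214604 + Z(G(-5, j), 344) = 214604 + 4*(200/(1 + 10*2))² = 214604 + 4*(200/(1 + 20))² = 214604 + 4*(200/21)² = 214604 + 4*(40000/441) = 214604 + 160000/441 = 94800364/441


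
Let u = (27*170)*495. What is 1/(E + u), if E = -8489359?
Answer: -1/6217309 ≈ -1.6084e-7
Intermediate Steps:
u = 2272050 (u = 4590*495 = 2272050)
1/(E + u) = 1/(-8489359 + 2272050) = 1/(-6217309) = -1/6217309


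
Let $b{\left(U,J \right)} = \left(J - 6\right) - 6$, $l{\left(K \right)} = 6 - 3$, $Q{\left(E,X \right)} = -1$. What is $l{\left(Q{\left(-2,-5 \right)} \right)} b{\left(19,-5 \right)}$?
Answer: $-51$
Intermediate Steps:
$l{\left(K \right)} = 3$ ($l{\left(K \right)} = 6 - 3 = 3$)
$b{\left(U,J \right)} = -12 + J$ ($b{\left(U,J \right)} = \left(-6 + J\right) - 6 = -12 + J$)
$l{\left(Q{\left(-2,-5 \right)} \right)} b{\left(19,-5 \right)} = 3 \left(-12 - 5\right) = 3 \left(-17\right) = -51$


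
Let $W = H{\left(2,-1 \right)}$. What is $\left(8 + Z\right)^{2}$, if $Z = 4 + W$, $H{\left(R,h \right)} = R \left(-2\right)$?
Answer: $64$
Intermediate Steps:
$H{\left(R,h \right)} = - 2 R$
$W = -4$ ($W = \left(-2\right) 2 = -4$)
$Z = 0$ ($Z = 4 - 4 = 0$)
$\left(8 + Z\right)^{2} = \left(8 + 0\right)^{2} = 8^{2} = 64$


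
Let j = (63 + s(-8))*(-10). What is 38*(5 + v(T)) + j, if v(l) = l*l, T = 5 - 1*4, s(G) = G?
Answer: -322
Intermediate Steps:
T = 1 (T = 5 - 4 = 1)
v(l) = l**2
j = -550 (j = (63 - 8)*(-10) = 55*(-10) = -550)
38*(5 + v(T)) + j = 38*(5 + 1**2) - 550 = 38*(5 + 1) - 550 = 38*6 - 550 = 228 - 550 = -322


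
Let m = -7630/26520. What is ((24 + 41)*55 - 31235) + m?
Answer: -73355083/2652 ≈ -27660.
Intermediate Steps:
m = -763/2652 (m = -7630*1/26520 = -763/2652 ≈ -0.28771)
((24 + 41)*55 - 31235) + m = ((24 + 41)*55 - 31235) - 763/2652 = (65*55 - 31235) - 763/2652 = (3575 - 31235) - 763/2652 = -27660 - 763/2652 = -73355083/2652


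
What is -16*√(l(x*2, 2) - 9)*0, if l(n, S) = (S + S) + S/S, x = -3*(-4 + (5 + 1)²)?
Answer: 0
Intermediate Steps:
x = -96 (x = -3*(-4 + 6²) = -3*(-4 + 36) = -3*32 = -96)
l(n, S) = 1 + 2*S (l(n, S) = 2*S + 1 = 1 + 2*S)
-16*√(l(x*2, 2) - 9)*0 = -16*√((1 + 2*2) - 9)*0 = -16*√((1 + 4) - 9)*0 = -16*√(5 - 9)*0 = -32*I*0 = 0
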